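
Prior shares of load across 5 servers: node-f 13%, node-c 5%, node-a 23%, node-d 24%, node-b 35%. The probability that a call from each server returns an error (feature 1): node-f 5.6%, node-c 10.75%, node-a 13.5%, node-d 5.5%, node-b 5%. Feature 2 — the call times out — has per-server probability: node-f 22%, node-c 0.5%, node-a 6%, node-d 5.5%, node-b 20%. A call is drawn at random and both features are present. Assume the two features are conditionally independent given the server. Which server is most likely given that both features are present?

Unnormalized posteriors (prior × likelihood):
  node-f: 0.13 × 0.056 × 0.22 = 0.0016016
  node-c: 0.05 × 0.1075 × 0.005 = 0.000026875
  node-a: 0.23 × 0.135 × 0.06 = 0.001863
  node-d: 0.24 × 0.055 × 0.055 = 0.000726
  node-b: 0.35 × 0.05 × 0.2 = 0.0035
Total = 0.007717475.
Largest term belongs to node-b, so node-b is most probable.

node-b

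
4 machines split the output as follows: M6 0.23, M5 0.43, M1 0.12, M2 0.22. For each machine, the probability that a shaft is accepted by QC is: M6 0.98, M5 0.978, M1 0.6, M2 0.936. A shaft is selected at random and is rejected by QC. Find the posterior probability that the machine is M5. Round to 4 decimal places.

0.1242

Taking complements, P(rejected | each) = M6 0.02, M5 0.022, M1 0.4, M2 0.064.
Prior × likelihood for each hypothesis:
  M6: 0.23 × 0.02 = 0.0046
  M5: 0.43 × 0.022 = 0.00946
  M1: 0.12 × 0.4 = 0.048
  M2: 0.22 × 0.064 = 0.01408
Sum = 0.07614.
P(M5 | evidence) = 0.00946 / 0.07614 ≈ 0.1242.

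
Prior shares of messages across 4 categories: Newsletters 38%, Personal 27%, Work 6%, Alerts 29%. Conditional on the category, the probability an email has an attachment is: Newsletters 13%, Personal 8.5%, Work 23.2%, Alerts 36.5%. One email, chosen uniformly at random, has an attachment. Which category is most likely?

Alerts

Prior × likelihood for each hypothesis:
  Newsletters: 0.38 × 0.13 = 0.0494
  Personal: 0.27 × 0.085 = 0.02295
  Work: 0.06 × 0.232 = 0.01392
  Alerts: 0.29 × 0.365 = 0.10585
Sum = 0.19212.
Largest term belongs to Alerts, so Alerts is most probable.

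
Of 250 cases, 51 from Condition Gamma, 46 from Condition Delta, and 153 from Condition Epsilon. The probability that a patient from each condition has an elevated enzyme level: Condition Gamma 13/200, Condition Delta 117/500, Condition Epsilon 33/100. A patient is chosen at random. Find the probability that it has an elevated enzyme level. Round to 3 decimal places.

0.258

Compute prior × likelihood for every hypothesis:
  Condition Gamma: 0.204 × 0.065 = 0.01326
  Condition Delta: 0.184 × 0.234 = 0.043056
  Condition Epsilon: 0.612 × 0.33 = 0.20196
P(elevated) = 0.01326 + 0.043056 + 0.20196 = 0.258276 → 0.258.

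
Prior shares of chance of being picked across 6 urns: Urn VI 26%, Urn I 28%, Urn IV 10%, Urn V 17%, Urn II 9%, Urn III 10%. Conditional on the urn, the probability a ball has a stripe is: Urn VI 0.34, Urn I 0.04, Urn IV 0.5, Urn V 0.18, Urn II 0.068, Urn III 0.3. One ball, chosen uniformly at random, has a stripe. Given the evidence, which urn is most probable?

Prior × likelihood for each hypothesis:
  Urn VI: 0.26 × 0.34 = 0.0884
  Urn I: 0.28 × 0.04 = 0.0112
  Urn IV: 0.1 × 0.5 = 0.05
  Urn V: 0.17 × 0.18 = 0.0306
  Urn II: 0.09 × 0.068 = 0.00612
  Urn III: 0.1 × 0.3 = 0.03
Normalizing constant = 0.21632.
Largest term belongs to Urn VI, so Urn VI is most probable.

Urn VI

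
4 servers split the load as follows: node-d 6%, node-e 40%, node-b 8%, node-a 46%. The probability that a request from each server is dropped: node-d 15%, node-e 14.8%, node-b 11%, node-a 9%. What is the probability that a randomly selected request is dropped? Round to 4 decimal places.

0.1184

By Bayes' rule, posterior ∝ prior × likelihood:
  node-d: 0.06 × 0.15 = 0.009
  node-e: 0.4 × 0.148 = 0.0592
  node-b: 0.08 × 0.11 = 0.0088
  node-a: 0.46 × 0.09 = 0.0414
P(dropped) = 0.009 + 0.0592 + 0.0088 + 0.0414 = 0.1184 → 0.1184.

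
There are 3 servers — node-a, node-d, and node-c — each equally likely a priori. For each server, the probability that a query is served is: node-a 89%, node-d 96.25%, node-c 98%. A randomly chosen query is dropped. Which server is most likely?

node-a

Taking complements, P(dropped | each) = node-a 0.11, node-d 0.0375, node-c 0.02.
With a uniform prior (1/3 each), posterior ∝ likelihood:
  node-a: 0.11
  node-d: 0.0375
  node-c: 0.02
Sum = 0.1675.
Largest term belongs to node-a, so node-a is most probable.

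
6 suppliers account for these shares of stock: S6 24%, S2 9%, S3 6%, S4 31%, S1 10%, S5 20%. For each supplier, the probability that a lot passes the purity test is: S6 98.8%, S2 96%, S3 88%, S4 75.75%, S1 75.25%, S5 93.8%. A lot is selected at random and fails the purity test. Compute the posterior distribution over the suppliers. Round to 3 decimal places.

Taking complements, P(off-spec | each) = S6 0.012, S2 0.04, S3 0.12, S4 0.2425, S1 0.2475, S5 0.062.
Prior × likelihood for each hypothesis:
  S6: 0.24 × 0.012 = 0.00288
  S2: 0.09 × 0.04 = 0.0036
  S3: 0.06 × 0.12 = 0.0072
  S4: 0.31 × 0.2425 = 0.075175
  S1: 0.1 × 0.2475 = 0.02475
  S5: 0.2 × 0.062 = 0.0124
Sum = 0.126005.
P(S6 | off-spec) = 0.00288/0.126005 ≈ 0.023
P(S2 | off-spec) = 0.0036/0.126005 ≈ 0.029
P(S3 | off-spec) = 0.0072/0.126005 ≈ 0.057
P(S4 | off-spec) = 0.075175/0.126005 ≈ 0.597
P(S1 | off-spec) = 0.02475/0.126005 ≈ 0.196
P(S5 | off-spec) = 0.0124/0.126005 ≈ 0.098

S6 0.023, S2 0.029, S3 0.057, S4 0.597, S1 0.196, S5 0.098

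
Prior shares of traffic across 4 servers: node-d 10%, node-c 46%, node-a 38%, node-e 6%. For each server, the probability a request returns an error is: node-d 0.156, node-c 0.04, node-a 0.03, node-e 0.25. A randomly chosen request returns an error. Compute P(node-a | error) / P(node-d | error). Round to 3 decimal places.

By Bayes' rule, posterior ∝ prior × likelihood:
  node-d: 0.1 × 0.156 = 0.0156
  node-c: 0.46 × 0.04 = 0.0184
  node-a: 0.38 × 0.03 = 0.0114
  node-e: 0.06 × 0.25 = 0.015
Sum = 0.0604.
The ratio is 0.0114 / 0.0156 (the normalizer cancels) = 0.731.

0.731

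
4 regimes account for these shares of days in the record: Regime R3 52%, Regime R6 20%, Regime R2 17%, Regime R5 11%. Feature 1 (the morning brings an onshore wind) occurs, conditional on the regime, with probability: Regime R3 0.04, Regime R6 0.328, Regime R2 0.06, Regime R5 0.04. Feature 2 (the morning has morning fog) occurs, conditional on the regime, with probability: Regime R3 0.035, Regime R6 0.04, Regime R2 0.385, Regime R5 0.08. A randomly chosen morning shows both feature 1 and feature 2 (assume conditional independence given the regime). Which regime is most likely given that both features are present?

Unnormalized posteriors (prior × likelihood):
  Regime R3: 0.52 × 0.04 × 0.035 = 0.000728
  Regime R6: 0.2 × 0.328 × 0.04 = 0.002624
  Regime R2: 0.17 × 0.06 × 0.385 = 0.003927
  Regime R5: 0.11 × 0.04 × 0.08 = 0.000352
Normalizing constant = 0.007631.
Largest term belongs to Regime R2, so Regime R2 is most probable.

Regime R2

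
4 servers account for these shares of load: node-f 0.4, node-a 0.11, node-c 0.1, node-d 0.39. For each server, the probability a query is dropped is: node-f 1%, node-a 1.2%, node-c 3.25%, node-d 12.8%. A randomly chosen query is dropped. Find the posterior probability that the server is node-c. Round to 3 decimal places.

By Bayes' rule, posterior ∝ prior × likelihood:
  node-f: 0.4 × 0.01 = 0.004
  node-a: 0.11 × 0.012 = 0.00132
  node-c: 0.1 × 0.0325 = 0.00325
  node-d: 0.39 × 0.128 = 0.04992
Sum = 0.05849.
P(node-c | evidence) = 0.00325 / 0.05849 ≈ 0.056.

0.056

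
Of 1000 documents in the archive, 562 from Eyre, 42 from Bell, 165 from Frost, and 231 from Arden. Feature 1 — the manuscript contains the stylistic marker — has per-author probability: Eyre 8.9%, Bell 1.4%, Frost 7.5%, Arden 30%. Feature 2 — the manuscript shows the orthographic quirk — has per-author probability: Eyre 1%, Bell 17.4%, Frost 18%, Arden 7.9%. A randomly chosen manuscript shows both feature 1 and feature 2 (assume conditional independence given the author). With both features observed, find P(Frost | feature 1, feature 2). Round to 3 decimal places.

Compute prior × likelihood for every hypothesis:
  Eyre: 0.562 × 0.089 × 0.01 = 0.00050018
  Bell: 0.042 × 0.014 × 0.174 = 0.000102312
  Frost: 0.165 × 0.075 × 0.18 = 0.0022275
  Arden: 0.231 × 0.3 × 0.079 = 0.0054747
Sum = 0.008304692.
P(Frost | evidence) = 0.0022275 / 0.008304692 ≈ 0.268.

0.268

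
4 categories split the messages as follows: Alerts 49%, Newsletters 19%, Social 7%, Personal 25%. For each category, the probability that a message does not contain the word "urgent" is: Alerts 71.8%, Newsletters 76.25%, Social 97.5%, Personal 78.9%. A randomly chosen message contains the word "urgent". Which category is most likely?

Alerts

Taking complements, P(urgent-flag | each) = Alerts 0.282, Newsletters 0.2375, Social 0.025, Personal 0.211.
Unnormalized posteriors (prior × likelihood):
  Alerts: 0.49 × 0.282 = 0.13818
  Newsletters: 0.19 × 0.2375 = 0.045125
  Social: 0.07 × 0.025 = 0.00175
  Personal: 0.25 × 0.211 = 0.05275
Sum = 0.237805.
Largest term belongs to Alerts, so Alerts is most probable.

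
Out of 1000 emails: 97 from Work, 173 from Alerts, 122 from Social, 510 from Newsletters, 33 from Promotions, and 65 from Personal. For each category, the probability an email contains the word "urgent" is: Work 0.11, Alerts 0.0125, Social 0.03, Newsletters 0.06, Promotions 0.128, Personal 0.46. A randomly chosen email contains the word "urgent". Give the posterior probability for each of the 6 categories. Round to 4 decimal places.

Work 0.1314, Alerts 0.0266, Social 0.0451, Newsletters 0.3768, Promotions 0.0520, Personal 0.3682

Unnormalized posteriors (prior × likelihood):
  Work: 0.097 × 0.11 = 0.01067
  Alerts: 0.173 × 0.0125 = 0.0021625
  Social: 0.122 × 0.03 = 0.00366
  Newsletters: 0.51 × 0.06 = 0.0306
  Promotions: 0.033 × 0.128 = 0.004224
  Personal: 0.065 × 0.46 = 0.0299
Total = 0.0812165.
P(Work | urgent-flag) = 0.01067/0.0812165 ≈ 0.1314
P(Alerts | urgent-flag) = 0.0021625/0.0812165 ≈ 0.0266
P(Social | urgent-flag) = 0.00366/0.0812165 ≈ 0.0451
P(Newsletters | urgent-flag) = 0.0306/0.0812165 ≈ 0.3768
P(Promotions | urgent-flag) = 0.004224/0.0812165 ≈ 0.0520
P(Personal | urgent-flag) = 0.0299/0.0812165 ≈ 0.3682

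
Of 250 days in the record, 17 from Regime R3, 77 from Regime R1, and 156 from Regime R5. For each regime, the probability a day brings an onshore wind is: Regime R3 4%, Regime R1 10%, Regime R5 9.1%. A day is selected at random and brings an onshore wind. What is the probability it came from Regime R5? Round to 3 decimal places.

By Bayes' rule, posterior ∝ prior × likelihood:
  Regime R3: 0.068 × 0.04 = 0.00272
  Regime R1: 0.308 × 0.1 = 0.0308
  Regime R5: 0.624 × 0.091 = 0.056784
Sum = 0.090304.
P(Regime R5 | evidence) = 0.056784 / 0.090304 ≈ 0.629.

0.629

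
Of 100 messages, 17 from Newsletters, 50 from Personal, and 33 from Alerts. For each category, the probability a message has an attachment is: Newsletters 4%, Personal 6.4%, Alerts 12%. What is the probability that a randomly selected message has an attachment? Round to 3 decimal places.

By Bayes' rule, posterior ∝ prior × likelihood:
  Newsletters: 0.17 × 0.04 = 0.0068
  Personal: 0.5 × 0.064 = 0.032
  Alerts: 0.33 × 0.12 = 0.0396
P(attachment) = 0.0068 + 0.032 + 0.0396 = 0.0784 → 0.078.

0.078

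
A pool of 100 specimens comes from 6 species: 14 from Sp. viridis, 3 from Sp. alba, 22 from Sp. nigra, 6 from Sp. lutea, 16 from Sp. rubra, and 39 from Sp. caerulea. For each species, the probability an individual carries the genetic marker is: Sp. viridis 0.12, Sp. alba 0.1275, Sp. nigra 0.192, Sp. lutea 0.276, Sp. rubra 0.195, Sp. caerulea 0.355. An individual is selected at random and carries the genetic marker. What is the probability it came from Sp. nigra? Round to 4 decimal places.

Unnormalized posteriors (prior × likelihood):
  Sp. viridis: 0.14 × 0.12 = 0.0168
  Sp. alba: 0.03 × 0.1275 = 0.003825
  Sp. nigra: 0.22 × 0.192 = 0.04224
  Sp. lutea: 0.06 × 0.276 = 0.01656
  Sp. rubra: 0.16 × 0.195 = 0.0312
  Sp. caerulea: 0.39 × 0.355 = 0.13845
Normalizing constant = 0.249075.
P(Sp. nigra | evidence) = 0.04224 / 0.249075 ≈ 0.1696.

0.1696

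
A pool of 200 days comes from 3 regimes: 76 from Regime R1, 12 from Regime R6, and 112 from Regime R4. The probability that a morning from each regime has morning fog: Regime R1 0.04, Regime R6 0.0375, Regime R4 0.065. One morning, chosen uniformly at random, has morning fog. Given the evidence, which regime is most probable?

Compute prior × likelihood for every hypothesis:
  Regime R1: 0.38 × 0.04 = 0.0152
  Regime R6: 0.06 × 0.0375 = 0.00225
  Regime R4: 0.56 × 0.065 = 0.0364
Normalizing constant = 0.05385.
Largest term belongs to Regime R4, so Regime R4 is most probable.

Regime R4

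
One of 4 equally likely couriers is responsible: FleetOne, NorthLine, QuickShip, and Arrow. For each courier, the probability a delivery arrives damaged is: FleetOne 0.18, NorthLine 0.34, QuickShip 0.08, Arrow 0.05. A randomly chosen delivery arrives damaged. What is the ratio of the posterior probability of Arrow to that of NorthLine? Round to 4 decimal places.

0.1471

With a uniform prior (1/4 each), posterior ∝ likelihood:
  FleetOne: 0.18
  NorthLine: 0.34
  QuickShip: 0.08
  Arrow: 0.05
Total = 0.65.
The ratio is 0.05 / 0.34 (the normalizer cancels) = 0.1471.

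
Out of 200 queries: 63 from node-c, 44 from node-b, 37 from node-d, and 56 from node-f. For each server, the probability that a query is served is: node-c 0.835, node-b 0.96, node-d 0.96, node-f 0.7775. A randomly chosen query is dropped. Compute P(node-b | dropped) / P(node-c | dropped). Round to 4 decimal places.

0.1693

Taking complements, P(dropped | each) = node-c 0.165, node-b 0.04, node-d 0.04, node-f 0.2225.
By Bayes' rule, posterior ∝ prior × likelihood:
  node-c: 0.315 × 0.165 = 0.051975
  node-b: 0.22 × 0.04 = 0.0088
  node-d: 0.185 × 0.04 = 0.0074
  node-f: 0.28 × 0.2225 = 0.0623
Normalizing constant = 0.130475.
The ratio is 0.0088 / 0.051975 (the normalizer cancels) = 0.1693.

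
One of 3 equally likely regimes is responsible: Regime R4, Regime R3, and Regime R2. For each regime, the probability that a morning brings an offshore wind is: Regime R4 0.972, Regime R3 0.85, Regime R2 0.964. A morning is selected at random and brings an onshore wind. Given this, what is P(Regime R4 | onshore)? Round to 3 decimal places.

Taking complements, P(onshore | each) = Regime R4 0.028, Regime R3 0.15, Regime R2 0.036.
With a uniform prior (1/3 each), posterior ∝ likelihood:
  Regime R4: 0.028
  Regime R3: 0.15
  Regime R2: 0.036
Total = 0.214.
P(Regime R4 | evidence) = 0.028 / 0.214 ≈ 0.131.

0.131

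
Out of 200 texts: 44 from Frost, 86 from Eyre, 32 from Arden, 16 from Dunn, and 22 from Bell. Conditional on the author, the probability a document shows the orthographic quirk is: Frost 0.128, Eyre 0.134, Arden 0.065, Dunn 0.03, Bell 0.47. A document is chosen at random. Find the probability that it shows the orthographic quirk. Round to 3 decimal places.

0.150

Compute prior × likelihood for every hypothesis:
  Frost: 0.22 × 0.128 = 0.02816
  Eyre: 0.43 × 0.134 = 0.05762
  Arden: 0.16 × 0.065 = 0.0104
  Dunn: 0.08 × 0.03 = 0.0024
  Bell: 0.11 × 0.47 = 0.0517
P(quirk) = 0.02816 + 0.05762 + 0.0104 + 0.0024 + 0.0517 = 0.15028 → 0.150.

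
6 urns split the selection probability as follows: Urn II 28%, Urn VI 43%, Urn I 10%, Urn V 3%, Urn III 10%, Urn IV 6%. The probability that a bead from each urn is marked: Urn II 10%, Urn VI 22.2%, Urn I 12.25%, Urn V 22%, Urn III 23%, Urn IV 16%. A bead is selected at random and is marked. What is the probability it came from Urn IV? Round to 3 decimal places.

By Bayes' rule, posterior ∝ prior × likelihood:
  Urn II: 0.28 × 0.1 = 0.028
  Urn VI: 0.43 × 0.222 = 0.09546
  Urn I: 0.1 × 0.1225 = 0.01225
  Urn V: 0.03 × 0.22 = 0.0066
  Urn III: 0.1 × 0.23 = 0.023
  Urn IV: 0.06 × 0.16 = 0.0096
Total = 0.17491.
P(Urn IV | evidence) = 0.0096 / 0.17491 ≈ 0.055.

0.055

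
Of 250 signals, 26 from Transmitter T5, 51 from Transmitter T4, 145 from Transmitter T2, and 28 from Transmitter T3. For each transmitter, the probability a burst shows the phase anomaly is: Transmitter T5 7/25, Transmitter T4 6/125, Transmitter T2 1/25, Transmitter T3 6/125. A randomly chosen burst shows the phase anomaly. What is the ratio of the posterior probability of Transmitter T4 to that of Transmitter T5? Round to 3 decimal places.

Unnormalized posteriors (prior × likelihood):
  Transmitter T5: 0.104 × 0.28 = 0.02912
  Transmitter T4: 0.204 × 0.048 = 0.009792
  Transmitter T2: 0.58 × 0.04 = 0.0232
  Transmitter T3: 0.112 × 0.048 = 0.005376
Sum = 0.067488.
The ratio is 0.009792 / 0.02912 (the normalizer cancels) = 0.336.

0.336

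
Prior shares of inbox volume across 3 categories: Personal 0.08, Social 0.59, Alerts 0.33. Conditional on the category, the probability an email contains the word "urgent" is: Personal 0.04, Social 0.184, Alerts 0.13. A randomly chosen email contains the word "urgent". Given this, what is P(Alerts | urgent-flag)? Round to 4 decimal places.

0.2774

By Bayes' rule, posterior ∝ prior × likelihood:
  Personal: 0.08 × 0.04 = 0.0032
  Social: 0.59 × 0.184 = 0.10856
  Alerts: 0.33 × 0.13 = 0.0429
Normalizing constant = 0.15466.
P(Alerts | evidence) = 0.0429 / 0.15466 ≈ 0.2774.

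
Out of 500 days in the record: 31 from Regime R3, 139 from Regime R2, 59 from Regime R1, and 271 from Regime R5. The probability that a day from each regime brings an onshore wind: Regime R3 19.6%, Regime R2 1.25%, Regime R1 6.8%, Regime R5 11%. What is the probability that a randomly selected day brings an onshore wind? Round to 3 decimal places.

Prior × likelihood for each hypothesis:
  Regime R3: 0.062 × 0.196 = 0.012152
  Regime R2: 0.278 × 0.0125 = 0.003475
  Regime R1: 0.118 × 0.068 = 0.008024
  Regime R5: 0.542 × 0.11 = 0.05962
P(onshore) = 0.012152 + 0.003475 + 0.008024 + 0.05962 = 0.083271 → 0.083.

0.083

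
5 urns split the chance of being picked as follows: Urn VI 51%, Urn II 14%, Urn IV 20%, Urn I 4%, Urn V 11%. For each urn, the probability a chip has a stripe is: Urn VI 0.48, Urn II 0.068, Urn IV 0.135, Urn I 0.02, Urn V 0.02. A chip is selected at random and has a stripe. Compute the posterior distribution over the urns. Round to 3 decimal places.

By Bayes' rule, posterior ∝ prior × likelihood:
  Urn VI: 0.51 × 0.48 = 0.2448
  Urn II: 0.14 × 0.068 = 0.00952
  Urn IV: 0.2 × 0.135 = 0.027
  Urn I: 0.04 × 0.02 = 0.0008
  Urn V: 0.11 × 0.02 = 0.0022
Normalizing constant = 0.28432.
P(Urn VI | striped) = 0.2448/0.28432 ≈ 0.861
P(Urn II | striped) = 0.00952/0.28432 ≈ 0.033
P(Urn IV | striped) = 0.027/0.28432 ≈ 0.095
P(Urn I | striped) = 0.0008/0.28432 ≈ 0.003
P(Urn V | striped) = 0.0022/0.28432 ≈ 0.008
(Check: 0.861+0.033+0.095+0.003+0.008 = 1.000.)

Urn VI 0.861, Urn II 0.033, Urn IV 0.095, Urn I 0.003, Urn V 0.008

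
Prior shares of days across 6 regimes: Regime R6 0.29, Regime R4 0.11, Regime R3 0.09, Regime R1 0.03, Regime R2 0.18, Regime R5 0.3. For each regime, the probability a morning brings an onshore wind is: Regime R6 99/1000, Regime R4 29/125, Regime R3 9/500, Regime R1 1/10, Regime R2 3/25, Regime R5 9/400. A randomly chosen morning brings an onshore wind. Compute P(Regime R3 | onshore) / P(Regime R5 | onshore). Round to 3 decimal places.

0.240

Compute prior × likelihood for every hypothesis:
  Regime R6: 0.29 × 0.099 = 0.02871
  Regime R4: 0.11 × 0.232 = 0.02552
  Regime R3: 0.09 × 0.018 = 0.00162
  Regime R1: 0.03 × 0.1 = 0.003
  Regime R2: 0.18 × 0.12 = 0.0216
  Regime R5: 0.3 × 0.0225 = 0.00675
Total = 0.0872.
The ratio is 0.00162 / 0.00675 (the normalizer cancels) = 0.240.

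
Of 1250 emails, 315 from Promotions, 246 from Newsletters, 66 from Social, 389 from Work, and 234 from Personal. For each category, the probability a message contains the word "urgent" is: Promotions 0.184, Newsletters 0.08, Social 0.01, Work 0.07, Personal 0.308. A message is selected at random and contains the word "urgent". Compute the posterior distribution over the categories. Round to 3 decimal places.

Promotions 0.326, Newsletters 0.111, Social 0.004, Work 0.153, Personal 0.406

Compute prior × likelihood for every hypothesis:
  Promotions: 0.252 × 0.184 = 0.046368
  Newsletters: 0.1968 × 0.08 = 0.015744
  Social: 0.0528 × 0.01 = 0.000528
  Work: 0.3112 × 0.07 = 0.021784
  Personal: 0.1872 × 0.308 = 0.0576576
Sum = 0.1420816.
P(Promotions | urgent-flag) = 0.046368/0.1420816 ≈ 0.326
P(Newsletters | urgent-flag) = 0.015744/0.1420816 ≈ 0.111
P(Social | urgent-flag) = 0.000528/0.1420816 ≈ 0.004
P(Work | urgent-flag) = 0.021784/0.1420816 ≈ 0.153
P(Personal | urgent-flag) = 0.0576576/0.1420816 ≈ 0.406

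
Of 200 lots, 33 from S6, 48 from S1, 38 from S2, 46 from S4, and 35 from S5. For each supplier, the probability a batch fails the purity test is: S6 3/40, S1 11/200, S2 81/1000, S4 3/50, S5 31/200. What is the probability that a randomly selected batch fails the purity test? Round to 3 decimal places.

Unnormalized posteriors (prior × likelihood):
  S6: 0.165 × 0.075 = 0.012375
  S1: 0.24 × 0.055 = 0.0132
  S2: 0.19 × 0.081 = 0.01539
  S4: 0.23 × 0.06 = 0.0138
  S5: 0.175 × 0.155 = 0.027125
P(off-spec) = 0.012375 + 0.0132 + 0.01539 + 0.0138 + 0.027125 = 0.08189 → 0.082.

0.082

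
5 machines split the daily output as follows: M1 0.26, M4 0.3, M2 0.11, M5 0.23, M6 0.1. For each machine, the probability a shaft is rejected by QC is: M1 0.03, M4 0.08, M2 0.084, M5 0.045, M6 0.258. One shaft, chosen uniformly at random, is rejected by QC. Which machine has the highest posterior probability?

M6

Unnormalized posteriors (prior × likelihood):
  M1: 0.26 × 0.03 = 0.0078
  M4: 0.3 × 0.08 = 0.024
  M2: 0.11 × 0.084 = 0.00924
  M5: 0.23 × 0.045 = 0.01035
  M6: 0.1 × 0.258 = 0.0258
Total = 0.07719.
Largest term belongs to M6, so M6 is most probable.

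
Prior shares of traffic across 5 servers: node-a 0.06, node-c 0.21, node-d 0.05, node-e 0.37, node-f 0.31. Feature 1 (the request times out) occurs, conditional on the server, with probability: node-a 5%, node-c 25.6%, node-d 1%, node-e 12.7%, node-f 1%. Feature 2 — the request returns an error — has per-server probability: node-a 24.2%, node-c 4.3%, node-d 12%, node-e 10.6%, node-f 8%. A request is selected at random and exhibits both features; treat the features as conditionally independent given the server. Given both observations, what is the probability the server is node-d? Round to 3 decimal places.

0.007

Unnormalized posteriors (prior × likelihood):
  node-a: 0.06 × 0.05 × 0.242 = 0.000726
  node-c: 0.21 × 0.256 × 0.043 = 0.00231168
  node-d: 0.05 × 0.01 × 0.12 = 0.00006
  node-e: 0.37 × 0.127 × 0.106 = 0.00498094
  node-f: 0.31 × 0.01 × 0.08 = 0.000248
Normalizing constant = 0.00832662.
P(node-d | evidence) = 0.00006 / 0.00832662 ≈ 0.007.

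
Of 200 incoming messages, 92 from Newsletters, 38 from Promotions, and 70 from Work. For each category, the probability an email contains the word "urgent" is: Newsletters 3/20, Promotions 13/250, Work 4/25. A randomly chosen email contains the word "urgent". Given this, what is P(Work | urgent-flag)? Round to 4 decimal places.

0.4152

Prior × likelihood for each hypothesis:
  Newsletters: 0.46 × 0.15 = 0.069
  Promotions: 0.19 × 0.052 = 0.00988
  Work: 0.35 × 0.16 = 0.056
Normalizing constant = 0.13488.
P(Work | evidence) = 0.056 / 0.13488 ≈ 0.4152.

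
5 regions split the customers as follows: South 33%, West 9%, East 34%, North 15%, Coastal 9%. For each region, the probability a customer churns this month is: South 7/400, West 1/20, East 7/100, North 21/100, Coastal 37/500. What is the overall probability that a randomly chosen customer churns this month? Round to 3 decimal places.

Compute prior × likelihood for every hypothesis:
  South: 0.33 × 0.0175 = 0.005775
  West: 0.09 × 0.05 = 0.0045
  East: 0.34 × 0.07 = 0.0238
  North: 0.15 × 0.21 = 0.0315
  Coastal: 0.09 × 0.074 = 0.00666
P(churn) = 0.005775 + 0.0045 + 0.0238 + 0.0315 + 0.00666 = 0.072235 → 0.072.

0.072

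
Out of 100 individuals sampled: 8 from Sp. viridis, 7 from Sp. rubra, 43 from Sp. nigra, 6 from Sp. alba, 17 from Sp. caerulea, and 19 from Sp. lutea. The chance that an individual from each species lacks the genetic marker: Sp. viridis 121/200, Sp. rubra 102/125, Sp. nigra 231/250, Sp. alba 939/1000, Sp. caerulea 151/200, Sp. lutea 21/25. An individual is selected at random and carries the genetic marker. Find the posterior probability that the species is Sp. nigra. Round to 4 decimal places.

0.2138

Taking complements, P(marker | each) = Sp. viridis 0.395, Sp. rubra 0.184, Sp. nigra 0.076, Sp. alba 0.061, Sp. caerulea 0.245, Sp. lutea 0.16.
By Bayes' rule, posterior ∝ prior × likelihood:
  Sp. viridis: 0.08 × 0.395 = 0.0316
  Sp. rubra: 0.07 × 0.184 = 0.01288
  Sp. nigra: 0.43 × 0.076 = 0.03268
  Sp. alba: 0.06 × 0.061 = 0.00366
  Sp. caerulea: 0.17 × 0.245 = 0.04165
  Sp. lutea: 0.19 × 0.16 = 0.0304
Normalizing constant = 0.15287.
P(Sp. nigra | evidence) = 0.03268 / 0.15287 ≈ 0.2138.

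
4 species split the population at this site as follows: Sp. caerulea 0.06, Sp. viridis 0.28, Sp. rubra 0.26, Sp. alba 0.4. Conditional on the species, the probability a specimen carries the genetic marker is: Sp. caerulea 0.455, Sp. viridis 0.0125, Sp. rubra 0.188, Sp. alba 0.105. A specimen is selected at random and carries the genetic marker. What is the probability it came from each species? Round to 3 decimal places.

Sp. caerulea 0.224, Sp. viridis 0.029, Sp. rubra 0.402, Sp. alba 0.345

Unnormalized posteriors (prior × likelihood):
  Sp. caerulea: 0.06 × 0.455 = 0.0273
  Sp. viridis: 0.28 × 0.0125 = 0.0035
  Sp. rubra: 0.26 × 0.188 = 0.04888
  Sp. alba: 0.4 × 0.105 = 0.042
Normalizing constant = 0.12168.
P(Sp. caerulea | marker) = 0.0273/0.12168 ≈ 0.224
P(Sp. viridis | marker) = 0.0035/0.12168 ≈ 0.029
P(Sp. rubra | marker) = 0.04888/0.12168 ≈ 0.402
P(Sp. alba | marker) = 0.042/0.12168 ≈ 0.345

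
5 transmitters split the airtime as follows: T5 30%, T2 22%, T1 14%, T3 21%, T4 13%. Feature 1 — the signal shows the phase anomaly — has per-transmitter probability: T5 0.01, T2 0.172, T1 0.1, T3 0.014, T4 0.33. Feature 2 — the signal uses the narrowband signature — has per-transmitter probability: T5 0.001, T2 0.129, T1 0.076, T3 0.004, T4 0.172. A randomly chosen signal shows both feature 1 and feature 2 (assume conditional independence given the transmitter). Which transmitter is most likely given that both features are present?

By Bayes' rule, posterior ∝ prior × likelihood:
  T5: 0.3 × 0.01 × 0.001 = 0.000003
  T2: 0.22 × 0.172 × 0.129 = 0.00488136
  T1: 0.14 × 0.1 × 0.076 = 0.001064
  T3: 0.21 × 0.014 × 0.004 = 0.00001176
  T4: 0.13 × 0.33 × 0.172 = 0.0073788
Normalizing constant = 0.01333892.
Largest term belongs to T4, so T4 is most probable.

T4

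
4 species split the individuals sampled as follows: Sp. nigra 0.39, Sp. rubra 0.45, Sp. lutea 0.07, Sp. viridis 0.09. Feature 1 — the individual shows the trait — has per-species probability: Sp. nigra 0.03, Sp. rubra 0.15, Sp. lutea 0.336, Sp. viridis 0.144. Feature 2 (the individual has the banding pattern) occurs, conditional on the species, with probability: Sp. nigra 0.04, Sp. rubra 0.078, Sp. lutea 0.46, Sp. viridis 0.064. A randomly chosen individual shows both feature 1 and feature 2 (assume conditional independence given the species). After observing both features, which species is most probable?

Sp. lutea

Compute prior × likelihood for every hypothesis:
  Sp. nigra: 0.39 × 0.03 × 0.04 = 0.000468
  Sp. rubra: 0.45 × 0.15 × 0.078 = 0.005265
  Sp. lutea: 0.07 × 0.336 × 0.46 = 0.0108192
  Sp. viridis: 0.09 × 0.144 × 0.064 = 0.00082944
Total = 0.01738164.
Largest term belongs to Sp. lutea, so Sp. lutea is most probable.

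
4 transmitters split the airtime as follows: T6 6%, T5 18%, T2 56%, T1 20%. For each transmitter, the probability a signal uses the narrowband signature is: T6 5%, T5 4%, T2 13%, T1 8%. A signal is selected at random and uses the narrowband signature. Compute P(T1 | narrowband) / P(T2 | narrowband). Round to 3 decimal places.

0.220

Prior × likelihood for each hypothesis:
  T6: 0.06 × 0.05 = 0.003
  T5: 0.18 × 0.04 = 0.0072
  T2: 0.56 × 0.13 = 0.0728
  T1: 0.2 × 0.08 = 0.016
Total = 0.099.
The ratio is 0.016 / 0.0728 (the normalizer cancels) = 0.220.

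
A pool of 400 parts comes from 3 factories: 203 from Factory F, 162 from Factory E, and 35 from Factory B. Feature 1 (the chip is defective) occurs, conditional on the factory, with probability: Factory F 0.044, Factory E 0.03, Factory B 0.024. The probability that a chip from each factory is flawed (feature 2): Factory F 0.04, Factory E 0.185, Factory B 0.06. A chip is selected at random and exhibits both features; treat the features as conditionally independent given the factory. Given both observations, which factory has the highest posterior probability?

Unnormalized posteriors (prior × likelihood):
  Factory F: 0.5075 × 0.044 × 0.04 = 0.0008932
  Factory E: 0.405 × 0.03 × 0.185 = 0.00224775
  Factory B: 0.0875 × 0.024 × 0.06 = 0.000126
Sum = 0.00326695.
Largest term belongs to Factory E, so Factory E is most probable.

Factory E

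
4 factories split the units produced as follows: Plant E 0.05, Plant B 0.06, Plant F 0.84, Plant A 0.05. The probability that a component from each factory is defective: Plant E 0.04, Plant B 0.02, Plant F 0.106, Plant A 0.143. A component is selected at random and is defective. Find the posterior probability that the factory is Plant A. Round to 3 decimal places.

0.072

Unnormalized posteriors (prior × likelihood):
  Plant E: 0.05 × 0.04 = 0.002
  Plant B: 0.06 × 0.02 = 0.0012
  Plant F: 0.84 × 0.106 = 0.08904
  Plant A: 0.05 × 0.143 = 0.00715
Sum = 0.09939.
P(Plant A | evidence) = 0.00715 / 0.09939 ≈ 0.072.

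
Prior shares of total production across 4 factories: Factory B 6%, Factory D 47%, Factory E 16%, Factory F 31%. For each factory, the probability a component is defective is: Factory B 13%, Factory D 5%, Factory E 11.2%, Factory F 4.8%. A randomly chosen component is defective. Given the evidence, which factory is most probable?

Factory D

Compute prior × likelihood for every hypothesis:
  Factory B: 0.06 × 0.13 = 0.0078
  Factory D: 0.47 × 0.05 = 0.0235
  Factory E: 0.16 × 0.112 = 0.01792
  Factory F: 0.31 × 0.048 = 0.01488
Normalizing constant = 0.0641.
Largest term belongs to Factory D, so Factory D is most probable.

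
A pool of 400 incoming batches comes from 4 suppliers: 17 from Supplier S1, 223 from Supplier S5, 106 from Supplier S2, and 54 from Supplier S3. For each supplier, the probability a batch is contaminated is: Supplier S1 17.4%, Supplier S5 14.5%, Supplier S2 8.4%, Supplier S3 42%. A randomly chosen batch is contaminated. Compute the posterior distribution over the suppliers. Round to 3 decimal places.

Prior × likelihood for each hypothesis:
  Supplier S1: 0.0425 × 0.174 = 0.007395
  Supplier S5: 0.5575 × 0.145 = 0.0808375
  Supplier S2: 0.265 × 0.084 = 0.02226
  Supplier S3: 0.135 × 0.42 = 0.0567
Sum = 0.1671925.
P(Supplier S1 | contaminated) = 0.007395/0.1671925 ≈ 0.044
P(Supplier S5 | contaminated) = 0.0808375/0.1671925 ≈ 0.483
P(Supplier S2 | contaminated) = 0.02226/0.1671925 ≈ 0.133
P(Supplier S3 | contaminated) = 0.0567/0.1671925 ≈ 0.339
(Check: 0.044+0.483+0.133+0.339 = 0.999.)

Supplier S1 0.044, Supplier S5 0.483, Supplier S2 0.133, Supplier S3 0.339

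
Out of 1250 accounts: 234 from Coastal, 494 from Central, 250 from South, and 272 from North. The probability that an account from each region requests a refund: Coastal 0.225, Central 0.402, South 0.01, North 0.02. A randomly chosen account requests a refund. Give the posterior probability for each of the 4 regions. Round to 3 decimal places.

Coastal 0.203, Central 0.766, South 0.010, North 0.021

Unnormalized posteriors (prior × likelihood):
  Coastal: 0.1872 × 0.225 = 0.04212
  Central: 0.3952 × 0.402 = 0.1588704
  South: 0.2 × 0.01 = 0.002
  North: 0.2176 × 0.02 = 0.004352
Sum = 0.2073424.
P(Coastal | refund) = 0.04212/0.2073424 ≈ 0.203
P(Central | refund) = 0.1588704/0.2073424 ≈ 0.766
P(South | refund) = 0.002/0.2073424 ≈ 0.010
P(North | refund) = 0.004352/0.2073424 ≈ 0.021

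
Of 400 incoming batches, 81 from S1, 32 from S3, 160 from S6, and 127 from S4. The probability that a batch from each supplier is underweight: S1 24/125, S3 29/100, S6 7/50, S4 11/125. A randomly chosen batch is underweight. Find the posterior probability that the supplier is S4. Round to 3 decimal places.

0.191

By Bayes' rule, posterior ∝ prior × likelihood:
  S1: 0.2025 × 0.192 = 0.03888
  S3: 0.08 × 0.29 = 0.0232
  S6: 0.4 × 0.14 = 0.056
  S4: 0.3175 × 0.088 = 0.02794
Sum = 0.14602.
P(S4 | evidence) = 0.02794 / 0.14602 ≈ 0.191.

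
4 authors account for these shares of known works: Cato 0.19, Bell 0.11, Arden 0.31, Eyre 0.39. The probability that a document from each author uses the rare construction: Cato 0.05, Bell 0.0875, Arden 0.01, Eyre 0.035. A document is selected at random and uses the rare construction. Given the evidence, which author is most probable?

Eyre

By Bayes' rule, posterior ∝ prior × likelihood:
  Cato: 0.19 × 0.05 = 0.0095
  Bell: 0.11 × 0.0875 = 0.009625
  Arden: 0.31 × 0.01 = 0.0031
  Eyre: 0.39 × 0.035 = 0.01365
Total = 0.035875.
Largest term belongs to Eyre, so Eyre is most probable.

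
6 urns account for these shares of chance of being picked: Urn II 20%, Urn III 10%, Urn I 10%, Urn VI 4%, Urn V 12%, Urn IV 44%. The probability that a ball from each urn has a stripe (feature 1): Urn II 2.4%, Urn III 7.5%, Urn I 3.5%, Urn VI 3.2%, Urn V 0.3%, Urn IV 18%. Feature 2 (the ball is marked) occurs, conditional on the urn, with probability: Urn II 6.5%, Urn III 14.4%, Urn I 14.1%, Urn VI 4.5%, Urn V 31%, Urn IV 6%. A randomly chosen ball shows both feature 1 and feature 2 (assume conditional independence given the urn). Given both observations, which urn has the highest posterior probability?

Unnormalized posteriors (prior × likelihood):
  Urn II: 0.2 × 0.024 × 0.065 = 0.000312
  Urn III: 0.1 × 0.075 × 0.144 = 0.00108
  Urn I: 0.1 × 0.035 × 0.141 = 0.0004935
  Urn VI: 0.04 × 0.032 × 0.045 = 0.0000576
  Urn V: 0.12 × 0.003 × 0.31 = 0.0001116
  Urn IV: 0.44 × 0.18 × 0.06 = 0.004752
Total = 0.0068067.
Largest term belongs to Urn IV, so Urn IV is most probable.

Urn IV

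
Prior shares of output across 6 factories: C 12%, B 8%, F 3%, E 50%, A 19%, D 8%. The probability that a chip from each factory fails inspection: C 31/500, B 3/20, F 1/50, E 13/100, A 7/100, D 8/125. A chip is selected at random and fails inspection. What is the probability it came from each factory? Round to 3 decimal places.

C 0.072, B 0.116, F 0.006, E 0.628, A 0.129, D 0.049

Compute prior × likelihood for every hypothesis:
  C: 0.12 × 0.062 = 0.00744
  B: 0.08 × 0.15 = 0.012
  F: 0.03 × 0.02 = 0.0006
  E: 0.5 × 0.13 = 0.065
  A: 0.19 × 0.07 = 0.0133
  D: 0.08 × 0.064 = 0.00512
Normalizing constant = 0.10346.
P(C | nonconforming) = 0.00744/0.10346 ≈ 0.072
P(B | nonconforming) = 0.012/0.10346 ≈ 0.116
P(F | nonconforming) = 0.0006/0.10346 ≈ 0.006
P(E | nonconforming) = 0.065/0.10346 ≈ 0.628
P(A | nonconforming) = 0.0133/0.10346 ≈ 0.129
P(D | nonconforming) = 0.00512/0.10346 ≈ 0.049
(Check: 0.072+0.116+0.006+0.628+0.129+0.049 = 1.000.)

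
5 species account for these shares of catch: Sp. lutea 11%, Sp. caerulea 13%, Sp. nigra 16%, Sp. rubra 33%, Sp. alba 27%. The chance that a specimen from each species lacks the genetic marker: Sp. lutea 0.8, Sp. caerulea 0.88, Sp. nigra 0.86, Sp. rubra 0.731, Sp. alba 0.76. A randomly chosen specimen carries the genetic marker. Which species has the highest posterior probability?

Sp. rubra

Taking complements, P(marker | each) = Sp. lutea 0.2, Sp. caerulea 0.12, Sp. nigra 0.14, Sp. rubra 0.269, Sp. alba 0.24.
By Bayes' rule, posterior ∝ prior × likelihood:
  Sp. lutea: 0.11 × 0.2 = 0.022
  Sp. caerulea: 0.13 × 0.12 = 0.0156
  Sp. nigra: 0.16 × 0.14 = 0.0224
  Sp. rubra: 0.33 × 0.269 = 0.08877
  Sp. alba: 0.27 × 0.24 = 0.0648
Total = 0.21357.
Largest term belongs to Sp. rubra, so Sp. rubra is most probable.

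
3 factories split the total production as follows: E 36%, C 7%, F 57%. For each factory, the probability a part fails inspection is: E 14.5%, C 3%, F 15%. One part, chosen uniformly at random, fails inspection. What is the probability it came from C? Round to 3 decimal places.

0.015

Unnormalized posteriors (prior × likelihood):
  E: 0.36 × 0.145 = 0.0522
  C: 0.07 × 0.03 = 0.0021
  F: 0.57 × 0.15 = 0.0855
Total = 0.1398.
P(C | evidence) = 0.0021 / 0.1398 ≈ 0.015.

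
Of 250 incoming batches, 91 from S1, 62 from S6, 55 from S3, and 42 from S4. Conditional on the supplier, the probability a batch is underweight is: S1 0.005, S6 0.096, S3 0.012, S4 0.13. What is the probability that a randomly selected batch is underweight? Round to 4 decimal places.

Prior × likelihood for each hypothesis:
  S1: 0.364 × 0.005 = 0.00182
  S6: 0.248 × 0.096 = 0.023808
  S3: 0.22 × 0.012 = 0.00264
  S4: 0.168 × 0.13 = 0.02184
P(underweight) = 0.00182 + 0.023808 + 0.00264 + 0.02184 = 0.050108 → 0.0501.

0.0501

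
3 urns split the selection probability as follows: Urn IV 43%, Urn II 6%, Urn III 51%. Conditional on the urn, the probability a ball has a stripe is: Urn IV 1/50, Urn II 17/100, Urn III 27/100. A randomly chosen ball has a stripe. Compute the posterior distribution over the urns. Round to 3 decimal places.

Urn IV 0.055, Urn II 0.065, Urn III 0.880

Prior × likelihood for each hypothesis:
  Urn IV: 0.43 × 0.02 = 0.0086
  Urn II: 0.06 × 0.17 = 0.0102
  Urn III: 0.51 × 0.27 = 0.1377
Sum = 0.1565.
P(Urn IV | striped) = 0.0086/0.1565 ≈ 0.055
P(Urn II | striped) = 0.0102/0.1565 ≈ 0.065
P(Urn III | striped) = 0.1377/0.1565 ≈ 0.880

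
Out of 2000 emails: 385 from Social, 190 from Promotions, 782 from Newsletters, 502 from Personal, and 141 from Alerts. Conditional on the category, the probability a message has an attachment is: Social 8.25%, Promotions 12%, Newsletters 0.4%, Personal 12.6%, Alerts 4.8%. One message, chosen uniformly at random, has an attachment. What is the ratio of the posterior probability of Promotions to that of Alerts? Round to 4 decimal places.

3.3688

Compute prior × likelihood for every hypothesis:
  Social: 0.1925 × 0.0825 = 0.01588125
  Promotions: 0.095 × 0.12 = 0.0114
  Newsletters: 0.391 × 0.004 = 0.001564
  Personal: 0.251 × 0.126 = 0.031626
  Alerts: 0.0705 × 0.048 = 0.003384
Normalizing constant = 0.06385525.
The ratio is 0.0114 / 0.003384 (the normalizer cancels) = 3.3688.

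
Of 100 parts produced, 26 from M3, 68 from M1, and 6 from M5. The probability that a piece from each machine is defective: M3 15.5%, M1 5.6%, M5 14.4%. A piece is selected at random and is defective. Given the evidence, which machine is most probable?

M3

By Bayes' rule, posterior ∝ prior × likelihood:
  M3: 0.26 × 0.155 = 0.0403
  M1: 0.68 × 0.056 = 0.03808
  M5: 0.06 × 0.144 = 0.00864
Sum = 0.08702.
Largest term belongs to M3, so M3 is most probable.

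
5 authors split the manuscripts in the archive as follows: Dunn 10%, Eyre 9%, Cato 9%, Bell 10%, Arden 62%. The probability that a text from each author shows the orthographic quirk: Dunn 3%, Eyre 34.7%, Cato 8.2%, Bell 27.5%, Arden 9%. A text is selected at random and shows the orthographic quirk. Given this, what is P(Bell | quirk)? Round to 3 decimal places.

0.220

Compute prior × likelihood for every hypothesis:
  Dunn: 0.1 × 0.03 = 0.003
  Eyre: 0.09 × 0.347 = 0.03123
  Cato: 0.09 × 0.082 = 0.00738
  Bell: 0.1 × 0.275 = 0.0275
  Arden: 0.62 × 0.09 = 0.0558
Sum = 0.12491.
P(Bell | evidence) = 0.0275 / 0.12491 ≈ 0.220.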